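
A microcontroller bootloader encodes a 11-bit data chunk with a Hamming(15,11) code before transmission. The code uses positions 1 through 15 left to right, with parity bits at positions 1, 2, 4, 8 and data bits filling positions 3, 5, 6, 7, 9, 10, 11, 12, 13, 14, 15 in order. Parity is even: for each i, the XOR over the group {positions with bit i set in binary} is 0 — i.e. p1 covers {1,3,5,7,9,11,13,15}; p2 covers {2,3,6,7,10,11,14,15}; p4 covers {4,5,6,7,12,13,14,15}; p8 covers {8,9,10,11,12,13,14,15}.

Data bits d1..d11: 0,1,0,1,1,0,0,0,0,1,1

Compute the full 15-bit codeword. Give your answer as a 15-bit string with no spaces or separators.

Place data at non-parity positions: p1 p2 0 p4 1 0 1 p8 1 0 0 0 0 1 1
p1 (pos 1,3,5,7,9,11,13,15): XOR of data positions = 0⊕1⊕1⊕1⊕0⊕0⊕1 = 0
p2 (pos 2,3,6,7,10,11,14,15): XOR of data positions = 0⊕0⊕1⊕0⊕0⊕1⊕1 = 1
p4 (pos 4,5,6,7,12,13,14,15): XOR of data positions = 1⊕0⊕1⊕0⊕0⊕1⊕1 = 0
p8 (pos 8,9,10,11,12,13,14,15): XOR of data positions = 1⊕0⊕0⊕0⊕0⊕1⊕1 = 1
Codeword: 010010111000011

010010111000011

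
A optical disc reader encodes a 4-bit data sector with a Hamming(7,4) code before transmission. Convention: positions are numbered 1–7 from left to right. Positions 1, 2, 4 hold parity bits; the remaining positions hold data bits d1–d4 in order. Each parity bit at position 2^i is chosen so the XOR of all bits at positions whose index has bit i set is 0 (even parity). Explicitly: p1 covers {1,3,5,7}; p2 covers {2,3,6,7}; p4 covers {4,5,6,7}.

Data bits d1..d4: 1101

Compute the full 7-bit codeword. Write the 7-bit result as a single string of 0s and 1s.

1010101

Place data at non-parity positions: p1 p2 1 p4 1 0 1
p1 (pos 1,3,5,7): XOR of data positions = 1⊕1⊕1 = 1
p2 (pos 2,3,6,7): XOR of data positions = 1⊕0⊕1 = 0
p4 (pos 4,5,6,7): XOR of data positions = 1⊕0⊕1 = 0
Codeword: 1010101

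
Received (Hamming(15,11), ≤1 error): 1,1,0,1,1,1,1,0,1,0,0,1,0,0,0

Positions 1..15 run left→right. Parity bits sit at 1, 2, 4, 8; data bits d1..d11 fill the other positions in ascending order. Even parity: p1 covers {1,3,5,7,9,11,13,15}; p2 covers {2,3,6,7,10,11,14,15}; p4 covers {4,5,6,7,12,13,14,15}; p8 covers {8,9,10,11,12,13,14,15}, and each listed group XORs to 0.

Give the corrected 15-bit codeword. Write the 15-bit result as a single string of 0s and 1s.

s1 (pos 1,3,5,7,9,11,13,15): 1⊕0⊕1⊕1⊕1⊕0⊕0⊕0 = 0
s2 (pos 2,3,6,7,10,11,14,15): 1⊕0⊕1⊕1⊕0⊕0⊕0⊕0 = 1
s4 (pos 4,5,6,7,12,13,14,15): 1⊕1⊕1⊕1⊕1⊕0⊕0⊕0 = 1
s8 (pos 8,9,10,11,12,13,14,15): 0⊕1⊕0⊕0⊕1⊕0⊕0⊕0 = 0
Syndrome s8…s1 = 0110 → error at position 6.
Flip position 6: 110111101001000 → 110110101001000

110110101001000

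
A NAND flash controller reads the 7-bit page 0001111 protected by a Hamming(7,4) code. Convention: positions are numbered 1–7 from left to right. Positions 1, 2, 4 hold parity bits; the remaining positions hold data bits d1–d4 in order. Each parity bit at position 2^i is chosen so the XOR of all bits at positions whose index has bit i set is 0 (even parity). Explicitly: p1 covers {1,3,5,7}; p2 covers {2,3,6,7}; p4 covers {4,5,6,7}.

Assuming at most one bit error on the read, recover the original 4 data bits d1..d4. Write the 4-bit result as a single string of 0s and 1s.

s1 (pos 1,3,5,7): 0⊕0⊕1⊕1 = 0
s2 (pos 2,3,6,7): 0⊕0⊕1⊕1 = 0
s4 (pos 4,5,6,7): 1⊕1⊕1⊕1 = 0
Syndrome s4…s1 = 000 → no error.
Read data bits from positions 3,5,6,7: 0111

0111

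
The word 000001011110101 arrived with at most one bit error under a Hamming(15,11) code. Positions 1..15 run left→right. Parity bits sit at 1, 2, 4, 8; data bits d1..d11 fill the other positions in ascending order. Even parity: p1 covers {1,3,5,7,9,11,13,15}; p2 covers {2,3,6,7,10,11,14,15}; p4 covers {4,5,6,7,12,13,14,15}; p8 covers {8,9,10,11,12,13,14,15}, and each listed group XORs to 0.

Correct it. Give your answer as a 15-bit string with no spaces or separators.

000101011110101

s1 (pos 1,3,5,7,9,11,13,15): 0⊕0⊕0⊕0⊕1⊕1⊕1⊕1 = 0
s2 (pos 2,3,6,7,10,11,14,15): 0⊕0⊕1⊕0⊕1⊕1⊕0⊕1 = 0
s4 (pos 4,5,6,7,12,13,14,15): 0⊕0⊕1⊕0⊕0⊕1⊕0⊕1 = 1
s8 (pos 8,9,10,11,12,13,14,15): 1⊕1⊕1⊕1⊕0⊕1⊕0⊕1 = 0
Syndrome s8…s1 = 0100 → error at position 4.
Flip position 4: 000001011110101 → 000101011110101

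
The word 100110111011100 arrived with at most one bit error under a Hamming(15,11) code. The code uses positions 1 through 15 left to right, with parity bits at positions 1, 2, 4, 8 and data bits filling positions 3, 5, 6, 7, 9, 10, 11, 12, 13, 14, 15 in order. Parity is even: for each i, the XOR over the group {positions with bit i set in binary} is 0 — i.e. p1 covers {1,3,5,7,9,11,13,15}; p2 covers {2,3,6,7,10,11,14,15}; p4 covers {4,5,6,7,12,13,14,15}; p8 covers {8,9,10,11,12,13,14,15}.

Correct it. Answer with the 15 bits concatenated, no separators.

100110111010100

s1 (pos 1,3,5,7,9,11,13,15): 1⊕0⊕1⊕1⊕1⊕1⊕1⊕0 = 0
s2 (pos 2,3,6,7,10,11,14,15): 0⊕0⊕0⊕1⊕0⊕1⊕0⊕0 = 0
s4 (pos 4,5,6,7,12,13,14,15): 1⊕1⊕0⊕1⊕1⊕1⊕0⊕0 = 1
s8 (pos 8,9,10,11,12,13,14,15): 1⊕1⊕0⊕1⊕1⊕1⊕0⊕0 = 1
Syndrome s8…s1 = 1100 → error at position 12.
Flip position 12: 100110111011100 → 100110111010100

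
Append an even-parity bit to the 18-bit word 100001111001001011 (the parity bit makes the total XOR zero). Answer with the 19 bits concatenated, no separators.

XOR of the 18 data bits: 1⊕0⊕0⊕0⊕0⊕1⊕1⊕1⊕1⊕0⊕0⊕1⊕0⊕0⊕1⊕0⊕1⊕1 = 1
Parity bit = 1 (so all 19 bits XOR to 0).

1000011110010010111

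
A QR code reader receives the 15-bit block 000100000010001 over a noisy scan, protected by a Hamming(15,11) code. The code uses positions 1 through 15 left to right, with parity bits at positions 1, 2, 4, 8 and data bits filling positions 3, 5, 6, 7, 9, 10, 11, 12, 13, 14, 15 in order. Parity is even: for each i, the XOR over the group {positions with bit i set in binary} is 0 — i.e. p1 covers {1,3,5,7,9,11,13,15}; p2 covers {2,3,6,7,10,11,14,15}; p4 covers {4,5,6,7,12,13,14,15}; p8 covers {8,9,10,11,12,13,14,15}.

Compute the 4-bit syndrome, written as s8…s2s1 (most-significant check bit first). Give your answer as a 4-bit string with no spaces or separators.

s1 (pos 1,3,5,7,9,11,13,15): 0⊕0⊕0⊕0⊕0⊕1⊕0⊕1 = 0
s2 (pos 2,3,6,7,10,11,14,15): 0⊕0⊕0⊕0⊕0⊕1⊕0⊕1 = 0
s4 (pos 4,5,6,7,12,13,14,15): 1⊕0⊕0⊕0⊕0⊕0⊕0⊕1 = 0
s8 (pos 8,9,10,11,12,13,14,15): 0⊕0⊕0⊕1⊕0⊕0⊕0⊕1 = 0
Syndrome s8…s1 = 0000 → no error.

0000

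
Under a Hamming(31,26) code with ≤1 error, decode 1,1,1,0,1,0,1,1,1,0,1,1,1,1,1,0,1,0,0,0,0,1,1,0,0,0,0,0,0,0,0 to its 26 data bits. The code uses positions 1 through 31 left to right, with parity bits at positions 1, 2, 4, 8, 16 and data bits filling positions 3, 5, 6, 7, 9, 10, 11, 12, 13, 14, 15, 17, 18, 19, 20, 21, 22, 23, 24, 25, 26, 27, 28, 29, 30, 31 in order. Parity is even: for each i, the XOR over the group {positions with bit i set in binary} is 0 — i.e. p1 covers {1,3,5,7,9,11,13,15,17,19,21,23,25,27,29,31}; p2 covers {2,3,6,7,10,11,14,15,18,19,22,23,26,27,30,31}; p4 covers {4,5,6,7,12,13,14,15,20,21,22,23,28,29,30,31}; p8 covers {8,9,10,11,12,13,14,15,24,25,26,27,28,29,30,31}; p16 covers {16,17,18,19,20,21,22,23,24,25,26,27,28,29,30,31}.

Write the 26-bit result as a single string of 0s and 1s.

11011011111100001110000000

s1 (pos 1,3,5,7,9,11,13,15,17,19,21,23,25,27,29,31): 1⊕1⊕1⊕1⊕1⊕1⊕1⊕1⊕1⊕0⊕0⊕1⊕0⊕0⊕0⊕0 = 0
s2 (pos 2,3,6,7,10,11,14,15,18,19,22,23,26,27,30,31): 1⊕1⊕0⊕1⊕0⊕1⊕1⊕1⊕0⊕0⊕1⊕1⊕0⊕0⊕0⊕0 = 0
s4 (pos 4,5,6,7,12,13,14,15,20,21,22,23,28,29,30,31): 0⊕1⊕0⊕1⊕1⊕1⊕1⊕1⊕0⊕0⊕1⊕1⊕0⊕0⊕0⊕0 = 0
s8 (pos 8,9,10,11,12,13,14,15,24,25,26,27,28,29,30,31): 1⊕1⊕0⊕1⊕1⊕1⊕1⊕1⊕0⊕0⊕0⊕0⊕0⊕0⊕0⊕0 = 1
s16 (pos 16,17,18,19,20,21,22,23,24,25,26,27,28,29,30,31): 0⊕1⊕0⊕0⊕0⊕0⊕1⊕1⊕0⊕0⊕0⊕0⊕0⊕0⊕0⊕0 = 1
Syndrome s16…s1 = 11000 → error at position 24.
Flip position 24: 1110101110111110100001100000000 → 1110101110111110100001110000000
Read data bits from positions 3,5,6,7,9,10,11,12,13,14,15,17,18,19,20,21,22,23,24,25,26,27,28,29,30,31: 11011011111100001110000000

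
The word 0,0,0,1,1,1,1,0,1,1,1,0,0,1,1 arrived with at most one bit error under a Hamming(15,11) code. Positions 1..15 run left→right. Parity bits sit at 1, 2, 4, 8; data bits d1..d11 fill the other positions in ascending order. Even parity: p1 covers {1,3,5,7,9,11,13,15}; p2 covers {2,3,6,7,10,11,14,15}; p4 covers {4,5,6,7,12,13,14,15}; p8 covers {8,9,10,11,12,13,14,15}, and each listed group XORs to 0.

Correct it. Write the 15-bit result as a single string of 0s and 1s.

s1 (pos 1,3,5,7,9,11,13,15): 0⊕0⊕1⊕1⊕1⊕1⊕0⊕1 = 1
s2 (pos 2,3,6,7,10,11,14,15): 0⊕0⊕1⊕1⊕1⊕1⊕1⊕1 = 0
s4 (pos 4,5,6,7,12,13,14,15): 1⊕1⊕1⊕1⊕0⊕0⊕1⊕1 = 0
s8 (pos 8,9,10,11,12,13,14,15): 0⊕1⊕1⊕1⊕0⊕0⊕1⊕1 = 1
Syndrome s8…s1 = 1001 → error at position 9.
Flip position 9: 000111101110011 → 000111100110011

000111100110011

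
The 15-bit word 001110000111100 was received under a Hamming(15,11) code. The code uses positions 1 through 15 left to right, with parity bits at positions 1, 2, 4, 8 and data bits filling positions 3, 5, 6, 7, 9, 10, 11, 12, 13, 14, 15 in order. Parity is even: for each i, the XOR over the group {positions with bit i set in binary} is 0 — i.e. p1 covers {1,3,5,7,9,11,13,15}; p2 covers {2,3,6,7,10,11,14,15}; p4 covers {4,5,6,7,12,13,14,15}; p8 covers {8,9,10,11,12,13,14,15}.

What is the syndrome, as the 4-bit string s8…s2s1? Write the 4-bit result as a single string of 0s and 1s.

0010

s1 (pos 1,3,5,7,9,11,13,15): 0⊕1⊕1⊕0⊕0⊕1⊕1⊕0 = 0
s2 (pos 2,3,6,7,10,11,14,15): 0⊕1⊕0⊕0⊕1⊕1⊕0⊕0 = 1
s4 (pos 4,5,6,7,12,13,14,15): 1⊕1⊕0⊕0⊕1⊕1⊕0⊕0 = 0
s8 (pos 8,9,10,11,12,13,14,15): 0⊕0⊕1⊕1⊕1⊕1⊕0⊕0 = 0
Syndrome s8…s1 = 0010 → error at position 2.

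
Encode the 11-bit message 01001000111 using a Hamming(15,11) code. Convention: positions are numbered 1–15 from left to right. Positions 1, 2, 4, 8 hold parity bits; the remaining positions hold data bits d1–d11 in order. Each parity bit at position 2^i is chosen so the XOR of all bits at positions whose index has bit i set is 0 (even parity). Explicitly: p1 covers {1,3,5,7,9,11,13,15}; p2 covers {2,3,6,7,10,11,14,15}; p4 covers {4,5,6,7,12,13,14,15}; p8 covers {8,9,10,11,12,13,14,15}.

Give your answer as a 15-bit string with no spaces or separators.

000010001000111

Place data at non-parity positions: p1 p2 0 p4 1 0 0 p8 1 0 0 0 1 1 1
p1 (pos 1,3,5,7,9,11,13,15): XOR of data positions = 0⊕1⊕0⊕1⊕0⊕1⊕1 = 0
p2 (pos 2,3,6,7,10,11,14,15): XOR of data positions = 0⊕0⊕0⊕0⊕0⊕1⊕1 = 0
p4 (pos 4,5,6,7,12,13,14,15): XOR of data positions = 1⊕0⊕0⊕0⊕1⊕1⊕1 = 0
p8 (pos 8,9,10,11,12,13,14,15): XOR of data positions = 1⊕0⊕0⊕0⊕1⊕1⊕1 = 0
Codeword: 000010001000111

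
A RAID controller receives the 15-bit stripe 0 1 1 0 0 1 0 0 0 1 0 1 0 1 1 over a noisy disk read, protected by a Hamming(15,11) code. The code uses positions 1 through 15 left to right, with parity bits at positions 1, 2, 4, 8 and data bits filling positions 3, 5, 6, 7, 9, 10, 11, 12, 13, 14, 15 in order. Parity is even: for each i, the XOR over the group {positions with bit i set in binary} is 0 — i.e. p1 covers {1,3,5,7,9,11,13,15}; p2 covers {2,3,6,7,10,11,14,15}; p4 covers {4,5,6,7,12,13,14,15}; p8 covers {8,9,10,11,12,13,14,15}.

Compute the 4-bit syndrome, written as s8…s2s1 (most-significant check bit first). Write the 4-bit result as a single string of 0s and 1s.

0000

s1 (pos 1,3,5,7,9,11,13,15): 0⊕1⊕0⊕0⊕0⊕0⊕0⊕1 = 0
s2 (pos 2,3,6,7,10,11,14,15): 1⊕1⊕1⊕0⊕1⊕0⊕1⊕1 = 0
s4 (pos 4,5,6,7,12,13,14,15): 0⊕0⊕1⊕0⊕1⊕0⊕1⊕1 = 0
s8 (pos 8,9,10,11,12,13,14,15): 0⊕0⊕1⊕0⊕1⊕0⊕1⊕1 = 0
Syndrome s8…s1 = 0000 → no error.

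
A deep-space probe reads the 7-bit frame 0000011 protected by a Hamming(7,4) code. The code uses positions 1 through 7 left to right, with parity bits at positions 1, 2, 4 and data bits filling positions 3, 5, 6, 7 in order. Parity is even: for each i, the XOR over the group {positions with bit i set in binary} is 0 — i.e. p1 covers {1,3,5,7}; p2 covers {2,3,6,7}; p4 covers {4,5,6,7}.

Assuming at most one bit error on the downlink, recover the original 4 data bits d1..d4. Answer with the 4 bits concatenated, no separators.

0011

s1 (pos 1,3,5,7): 0⊕0⊕0⊕1 = 1
s2 (pos 2,3,6,7): 0⊕0⊕1⊕1 = 0
s4 (pos 4,5,6,7): 0⊕0⊕1⊕1 = 0
Syndrome s4…s1 = 001 → error at position 1.
Flip position 1: 0000011 → 1000011
Read data bits from positions 3,5,6,7: 0011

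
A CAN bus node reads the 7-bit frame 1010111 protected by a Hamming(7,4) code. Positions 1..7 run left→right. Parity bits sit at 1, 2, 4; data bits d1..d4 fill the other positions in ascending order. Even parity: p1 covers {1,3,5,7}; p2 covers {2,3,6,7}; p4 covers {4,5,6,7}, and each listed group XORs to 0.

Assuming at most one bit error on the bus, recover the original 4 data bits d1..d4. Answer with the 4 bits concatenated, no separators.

s1 (pos 1,3,5,7): 1⊕1⊕1⊕1 = 0
s2 (pos 2,3,6,7): 0⊕1⊕1⊕1 = 1
s4 (pos 4,5,6,7): 0⊕1⊕1⊕1 = 1
Syndrome s4…s1 = 110 → error at position 6.
Flip position 6: 1010111 → 1010101
Read data bits from positions 3,5,6,7: 1101

1101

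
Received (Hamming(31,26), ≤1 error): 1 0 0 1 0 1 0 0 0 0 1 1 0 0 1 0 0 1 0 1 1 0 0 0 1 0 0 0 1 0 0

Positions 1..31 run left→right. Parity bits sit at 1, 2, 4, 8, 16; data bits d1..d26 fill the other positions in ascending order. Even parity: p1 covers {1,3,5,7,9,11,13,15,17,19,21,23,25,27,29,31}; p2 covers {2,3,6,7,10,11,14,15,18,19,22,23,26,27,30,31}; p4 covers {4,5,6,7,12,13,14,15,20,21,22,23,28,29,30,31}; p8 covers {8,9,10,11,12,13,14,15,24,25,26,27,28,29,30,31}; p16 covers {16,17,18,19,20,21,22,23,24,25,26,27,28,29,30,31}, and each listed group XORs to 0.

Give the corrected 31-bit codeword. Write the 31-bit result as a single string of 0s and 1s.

1001010000110010010110001001100

s1 (pos 1,3,5,7,9,11,13,15,17,19,21,23,25,27,29,31): 1⊕0⊕0⊕0⊕0⊕1⊕0⊕1⊕0⊕0⊕1⊕0⊕1⊕0⊕1⊕0 = 0
s2 (pos 2,3,6,7,10,11,14,15,18,19,22,23,26,27,30,31): 0⊕0⊕1⊕0⊕0⊕1⊕0⊕1⊕1⊕0⊕0⊕0⊕0⊕0⊕0⊕0 = 0
s4 (pos 4,5,6,7,12,13,14,15,20,21,22,23,28,29,30,31): 1⊕0⊕1⊕0⊕1⊕0⊕0⊕1⊕1⊕1⊕0⊕0⊕0⊕1⊕0⊕0 = 1
s8 (pos 8,9,10,11,12,13,14,15,24,25,26,27,28,29,30,31): 0⊕0⊕0⊕1⊕1⊕0⊕0⊕1⊕0⊕1⊕0⊕0⊕0⊕1⊕0⊕0 = 1
s16 (pos 16,17,18,19,20,21,22,23,24,25,26,27,28,29,30,31): 0⊕0⊕1⊕0⊕1⊕1⊕0⊕0⊕0⊕1⊕0⊕0⊕0⊕1⊕0⊕0 = 1
Syndrome s16…s1 = 11100 → error at position 28.
Flip position 28: 1001010000110010010110001000100 → 1001010000110010010110001001100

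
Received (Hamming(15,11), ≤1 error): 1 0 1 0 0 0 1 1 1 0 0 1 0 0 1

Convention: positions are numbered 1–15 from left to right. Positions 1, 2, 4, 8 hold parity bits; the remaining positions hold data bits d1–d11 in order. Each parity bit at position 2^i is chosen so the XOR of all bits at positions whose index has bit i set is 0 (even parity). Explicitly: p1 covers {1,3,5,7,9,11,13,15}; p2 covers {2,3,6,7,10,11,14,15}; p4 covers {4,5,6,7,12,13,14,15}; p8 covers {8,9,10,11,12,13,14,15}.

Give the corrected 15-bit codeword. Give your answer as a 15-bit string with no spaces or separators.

101000011001001

s1 (pos 1,3,5,7,9,11,13,15): 1⊕1⊕0⊕1⊕1⊕0⊕0⊕1 = 1
s2 (pos 2,3,6,7,10,11,14,15): 0⊕1⊕0⊕1⊕0⊕0⊕0⊕1 = 1
s4 (pos 4,5,6,7,12,13,14,15): 0⊕0⊕0⊕1⊕1⊕0⊕0⊕1 = 1
s8 (pos 8,9,10,11,12,13,14,15): 1⊕1⊕0⊕0⊕1⊕0⊕0⊕1 = 0
Syndrome s8…s1 = 0111 → error at position 7.
Flip position 7: 101000111001001 → 101000011001001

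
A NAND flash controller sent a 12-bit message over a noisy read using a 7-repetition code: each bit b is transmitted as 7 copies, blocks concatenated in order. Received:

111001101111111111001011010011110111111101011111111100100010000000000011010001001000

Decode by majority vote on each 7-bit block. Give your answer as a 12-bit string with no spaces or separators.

111011110000

Block 1 (1110011): 5 ones → 1
Block 2 (0111111): 6 ones → 1
Block 3 (1111001): 5 ones → 1
Block 4 (0110100): 3 ones → 0
Block 5 (1111011): 6 ones → 1
Block 6 (1111101): 6 ones → 1
Block 7 (0111111): 6 ones → 1
Block 8 (1110010): 4 ones → 1
Block 9 (0010000): 1 one → 0
Block 10 (0000000): 0 ones → 0
Block 11 (1101000): 3 ones → 0
Block 12 (1001000): 2 ones → 0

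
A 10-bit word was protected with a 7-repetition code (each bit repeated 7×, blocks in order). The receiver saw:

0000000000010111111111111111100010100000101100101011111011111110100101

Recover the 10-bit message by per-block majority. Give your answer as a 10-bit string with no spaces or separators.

0011001110

Block 1 (0000000): 0 ones → 0
Block 2 (0000101): 2 ones → 0
Block 3 (1111111): 7 ones → 1
Block 4 (1111111): 7 ones → 1
Block 5 (1000101): 3 ones → 0
Block 6 (0000010): 1 one → 0
Block 7 (1100101): 4 ones → 1
Block 8 (0111110): 5 ones → 1
Block 9 (1111111): 7 ones → 1
Block 10 (0100101): 3 ones → 0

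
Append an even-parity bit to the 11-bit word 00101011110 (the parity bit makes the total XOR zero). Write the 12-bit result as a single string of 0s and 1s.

001010111100

XOR of the 11 data bits: 0⊕0⊕1⊕0⊕1⊕0⊕1⊕1⊕1⊕1⊕0 = 0
Parity bit = 0 (so all 12 bits XOR to 0).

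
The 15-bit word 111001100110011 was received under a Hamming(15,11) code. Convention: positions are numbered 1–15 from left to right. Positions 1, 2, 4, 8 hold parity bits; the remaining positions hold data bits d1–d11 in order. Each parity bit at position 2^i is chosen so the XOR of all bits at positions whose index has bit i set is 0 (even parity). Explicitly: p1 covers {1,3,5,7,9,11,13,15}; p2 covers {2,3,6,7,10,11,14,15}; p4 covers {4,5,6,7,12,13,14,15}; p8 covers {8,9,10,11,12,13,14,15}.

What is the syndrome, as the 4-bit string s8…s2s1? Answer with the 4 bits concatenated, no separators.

s1 (pos 1,3,5,7,9,11,13,15): 1⊕1⊕0⊕1⊕0⊕1⊕0⊕1 = 1
s2 (pos 2,3,6,7,10,11,14,15): 1⊕1⊕1⊕1⊕1⊕1⊕1⊕1 = 0
s4 (pos 4,5,6,7,12,13,14,15): 0⊕0⊕1⊕1⊕0⊕0⊕1⊕1 = 0
s8 (pos 8,9,10,11,12,13,14,15): 0⊕0⊕1⊕1⊕0⊕0⊕1⊕1 = 0
Syndrome s8…s1 = 0001 → error at position 1.

0001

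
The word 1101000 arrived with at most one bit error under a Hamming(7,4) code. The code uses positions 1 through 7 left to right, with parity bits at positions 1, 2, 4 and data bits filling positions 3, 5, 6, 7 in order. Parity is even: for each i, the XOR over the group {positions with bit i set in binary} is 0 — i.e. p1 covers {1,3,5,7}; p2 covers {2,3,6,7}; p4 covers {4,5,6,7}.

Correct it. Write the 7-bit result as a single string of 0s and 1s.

s1 (pos 1,3,5,7): 1⊕0⊕0⊕0 = 1
s2 (pos 2,3,6,7): 1⊕0⊕0⊕0 = 1
s4 (pos 4,5,6,7): 1⊕0⊕0⊕0 = 1
Syndrome s4…s1 = 111 → error at position 7.
Flip position 7: 1101000 → 1101001

1101001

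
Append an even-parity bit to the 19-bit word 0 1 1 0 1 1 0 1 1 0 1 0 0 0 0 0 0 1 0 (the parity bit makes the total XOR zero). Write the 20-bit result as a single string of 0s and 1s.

XOR of the 19 data bits: 0⊕1⊕1⊕0⊕1⊕1⊕0⊕1⊕1⊕0⊕1⊕0⊕0⊕0⊕0⊕0⊕0⊕1⊕0 = 0
Parity bit = 0 (so all 20 bits XOR to 0).

01101101101000000100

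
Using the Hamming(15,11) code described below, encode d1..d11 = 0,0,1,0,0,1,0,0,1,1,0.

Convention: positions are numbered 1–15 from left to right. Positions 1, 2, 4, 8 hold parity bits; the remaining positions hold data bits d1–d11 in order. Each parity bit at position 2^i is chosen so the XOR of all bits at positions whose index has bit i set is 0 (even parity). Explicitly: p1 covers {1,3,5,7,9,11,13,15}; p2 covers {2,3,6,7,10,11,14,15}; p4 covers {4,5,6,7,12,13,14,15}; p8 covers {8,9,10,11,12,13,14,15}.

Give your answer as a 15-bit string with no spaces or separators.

Place data at non-parity positions: p1 p2 0 p4 0 1 0 p8 0 1 0 0 1 1 0
p1 (pos 1,3,5,7,9,11,13,15): XOR of data positions = 0⊕0⊕0⊕0⊕0⊕1⊕0 = 1
p2 (pos 2,3,6,7,10,11,14,15): XOR of data positions = 0⊕1⊕0⊕1⊕0⊕1⊕0 = 1
p4 (pos 4,5,6,7,12,13,14,15): XOR of data positions = 0⊕1⊕0⊕0⊕1⊕1⊕0 = 1
p8 (pos 8,9,10,11,12,13,14,15): XOR of data positions = 0⊕1⊕0⊕0⊕1⊕1⊕0 = 1
Codeword: 110101010100110

110101010100110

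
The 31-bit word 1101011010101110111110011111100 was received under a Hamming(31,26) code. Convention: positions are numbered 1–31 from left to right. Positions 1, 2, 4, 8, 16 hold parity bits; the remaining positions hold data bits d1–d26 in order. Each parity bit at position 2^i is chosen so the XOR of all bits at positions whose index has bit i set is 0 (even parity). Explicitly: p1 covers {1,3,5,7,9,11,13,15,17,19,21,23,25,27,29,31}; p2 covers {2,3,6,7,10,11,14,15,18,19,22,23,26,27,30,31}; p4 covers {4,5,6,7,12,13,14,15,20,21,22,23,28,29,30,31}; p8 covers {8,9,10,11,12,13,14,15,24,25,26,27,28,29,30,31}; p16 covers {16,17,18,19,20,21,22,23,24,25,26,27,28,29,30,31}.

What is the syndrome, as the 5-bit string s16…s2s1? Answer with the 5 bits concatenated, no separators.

s1 (pos 1,3,5,7,9,11,13,15,17,19,21,23,25,27,29,31): 1⊕0⊕0⊕1⊕1⊕1⊕1⊕1⊕1⊕1⊕1⊕0⊕1⊕1⊕1⊕0 = 0
s2 (pos 2,3,6,7,10,11,14,15,18,19,22,23,26,27,30,31): 1⊕0⊕1⊕1⊕0⊕1⊕1⊕1⊕1⊕1⊕0⊕0⊕1⊕1⊕0⊕0 = 0
s4 (pos 4,5,6,7,12,13,14,15,20,21,22,23,28,29,30,31): 1⊕0⊕1⊕1⊕0⊕1⊕1⊕1⊕1⊕1⊕0⊕0⊕1⊕1⊕0⊕0 = 0
s8 (pos 8,9,10,11,12,13,14,15,24,25,26,27,28,29,30,31): 0⊕1⊕0⊕1⊕0⊕1⊕1⊕1⊕1⊕1⊕1⊕1⊕1⊕1⊕0⊕0 = 1
s16 (pos 16,17,18,19,20,21,22,23,24,25,26,27,28,29,30,31): 0⊕1⊕1⊕1⊕1⊕1⊕0⊕0⊕1⊕1⊕1⊕1⊕1⊕1⊕0⊕0 = 1
Syndrome s16…s1 = 11000 → error at position 24.

11000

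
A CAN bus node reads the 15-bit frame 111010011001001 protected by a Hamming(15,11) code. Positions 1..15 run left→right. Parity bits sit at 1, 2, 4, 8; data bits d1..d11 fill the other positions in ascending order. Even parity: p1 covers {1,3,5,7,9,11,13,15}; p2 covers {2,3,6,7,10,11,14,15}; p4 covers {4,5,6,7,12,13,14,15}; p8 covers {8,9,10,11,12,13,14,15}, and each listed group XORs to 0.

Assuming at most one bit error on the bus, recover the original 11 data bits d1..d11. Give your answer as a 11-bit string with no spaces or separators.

s1 (pos 1,3,5,7,9,11,13,15): 1⊕1⊕1⊕0⊕1⊕0⊕0⊕1 = 1
s2 (pos 2,3,6,7,10,11,14,15): 1⊕1⊕0⊕0⊕0⊕0⊕0⊕1 = 1
s4 (pos 4,5,6,7,12,13,14,15): 0⊕1⊕0⊕0⊕1⊕0⊕0⊕1 = 1
s8 (pos 8,9,10,11,12,13,14,15): 1⊕1⊕0⊕0⊕1⊕0⊕0⊕1 = 0
Syndrome s8…s1 = 0111 → error at position 7.
Flip position 7: 111010011001001 → 111010111001001
Read data bits from positions 3,5,6,7,9,10,11,12,13,14,15: 11011001001

11011001001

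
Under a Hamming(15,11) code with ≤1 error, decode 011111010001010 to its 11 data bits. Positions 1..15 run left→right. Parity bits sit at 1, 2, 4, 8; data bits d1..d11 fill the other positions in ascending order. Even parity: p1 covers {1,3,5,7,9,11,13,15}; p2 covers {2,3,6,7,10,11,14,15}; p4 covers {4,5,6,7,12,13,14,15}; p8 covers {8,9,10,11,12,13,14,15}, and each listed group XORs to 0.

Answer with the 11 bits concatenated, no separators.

s1 (pos 1,3,5,7,9,11,13,15): 0⊕1⊕1⊕0⊕0⊕0⊕0⊕0 = 0
s2 (pos 2,3,6,7,10,11,14,15): 1⊕1⊕1⊕0⊕0⊕0⊕1⊕0 = 0
s4 (pos 4,5,6,7,12,13,14,15): 1⊕1⊕1⊕0⊕1⊕0⊕1⊕0 = 1
s8 (pos 8,9,10,11,12,13,14,15): 1⊕0⊕0⊕0⊕1⊕0⊕1⊕0 = 1
Syndrome s8…s1 = 1100 → error at position 12.
Flip position 12: 011111010001010 → 011111010000010
Read data bits from positions 3,5,6,7,9,10,11,12,13,14,15: 11100000010

11100000010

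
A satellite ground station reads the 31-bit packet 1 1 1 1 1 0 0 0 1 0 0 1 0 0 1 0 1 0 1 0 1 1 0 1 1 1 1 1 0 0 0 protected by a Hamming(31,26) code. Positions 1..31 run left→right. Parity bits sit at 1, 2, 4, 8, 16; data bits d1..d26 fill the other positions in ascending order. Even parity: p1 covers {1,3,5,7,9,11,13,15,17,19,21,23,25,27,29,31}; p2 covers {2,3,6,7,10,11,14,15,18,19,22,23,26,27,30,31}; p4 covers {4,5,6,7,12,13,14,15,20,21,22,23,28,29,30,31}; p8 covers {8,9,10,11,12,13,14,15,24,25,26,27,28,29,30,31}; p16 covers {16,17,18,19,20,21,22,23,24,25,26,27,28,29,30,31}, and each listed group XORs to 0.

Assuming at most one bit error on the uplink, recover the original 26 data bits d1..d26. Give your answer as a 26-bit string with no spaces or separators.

s1 (pos 1,3,5,7,9,11,13,15,17,19,21,23,25,27,29,31): 1⊕1⊕1⊕0⊕1⊕0⊕0⊕1⊕1⊕1⊕1⊕0⊕1⊕1⊕0⊕0 = 0
s2 (pos 2,3,6,7,10,11,14,15,18,19,22,23,26,27,30,31): 1⊕1⊕0⊕0⊕0⊕0⊕0⊕1⊕0⊕1⊕1⊕0⊕1⊕1⊕0⊕0 = 1
s4 (pos 4,5,6,7,12,13,14,15,20,21,22,23,28,29,30,31): 1⊕1⊕0⊕0⊕1⊕0⊕0⊕1⊕0⊕1⊕1⊕0⊕1⊕0⊕0⊕0 = 1
s8 (pos 8,9,10,11,12,13,14,15,24,25,26,27,28,29,30,31): 0⊕1⊕0⊕0⊕1⊕0⊕0⊕1⊕1⊕1⊕1⊕1⊕1⊕0⊕0⊕0 = 0
s16 (pos 16,17,18,19,20,21,22,23,24,25,26,27,28,29,30,31): 0⊕1⊕0⊕1⊕0⊕1⊕1⊕0⊕1⊕1⊕1⊕1⊕1⊕0⊕0⊕0 = 1
Syndrome s16…s1 = 10110 → error at position 22.
Flip position 22: 1111100010010010101011011111000 → 1111100010010010101010011111000
Read data bits from positions 3,5,6,7,9,10,11,12,13,14,15,17,18,19,20,21,22,23,24,25,26,27,28,29,30,31: 11001001001101010011111000

11001001001101010011111000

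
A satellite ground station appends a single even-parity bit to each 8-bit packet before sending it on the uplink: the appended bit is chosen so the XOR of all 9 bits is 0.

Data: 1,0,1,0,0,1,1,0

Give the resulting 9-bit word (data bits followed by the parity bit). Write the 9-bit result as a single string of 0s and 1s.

101001100

XOR of the 8 data bits: 1⊕0⊕1⊕0⊕0⊕1⊕1⊕0 = 0
Parity bit = 0 (so all 9 bits XOR to 0).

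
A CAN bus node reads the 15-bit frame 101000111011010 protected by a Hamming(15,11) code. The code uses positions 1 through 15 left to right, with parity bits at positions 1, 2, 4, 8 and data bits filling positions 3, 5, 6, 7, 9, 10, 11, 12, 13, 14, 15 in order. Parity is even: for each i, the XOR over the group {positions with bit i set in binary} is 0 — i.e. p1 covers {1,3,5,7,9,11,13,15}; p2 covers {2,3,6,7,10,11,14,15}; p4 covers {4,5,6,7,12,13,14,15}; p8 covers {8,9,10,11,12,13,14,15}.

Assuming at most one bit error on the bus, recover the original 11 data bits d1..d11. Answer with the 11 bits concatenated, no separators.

10011011110

s1 (pos 1,3,5,7,9,11,13,15): 1⊕1⊕0⊕1⊕1⊕1⊕0⊕0 = 1
s2 (pos 2,3,6,7,10,11,14,15): 0⊕1⊕0⊕1⊕0⊕1⊕1⊕0 = 0
s4 (pos 4,5,6,7,12,13,14,15): 0⊕0⊕0⊕1⊕1⊕0⊕1⊕0 = 1
s8 (pos 8,9,10,11,12,13,14,15): 1⊕1⊕0⊕1⊕1⊕0⊕1⊕0 = 1
Syndrome s8…s1 = 1101 → error at position 13.
Flip position 13: 101000111011010 → 101000111011110
Read data bits from positions 3,5,6,7,9,10,11,12,13,14,15: 10011011110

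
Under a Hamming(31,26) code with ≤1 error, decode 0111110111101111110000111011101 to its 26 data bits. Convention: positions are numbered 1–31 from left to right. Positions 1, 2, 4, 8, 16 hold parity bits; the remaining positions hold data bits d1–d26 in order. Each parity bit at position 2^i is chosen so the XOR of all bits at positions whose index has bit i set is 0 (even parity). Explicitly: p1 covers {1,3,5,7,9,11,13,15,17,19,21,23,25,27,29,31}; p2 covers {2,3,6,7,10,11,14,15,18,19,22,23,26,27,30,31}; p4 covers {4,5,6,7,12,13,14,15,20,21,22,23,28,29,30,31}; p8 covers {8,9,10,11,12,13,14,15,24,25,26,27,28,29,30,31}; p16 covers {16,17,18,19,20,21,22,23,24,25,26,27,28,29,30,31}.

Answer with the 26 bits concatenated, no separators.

s1 (pos 1,3,5,7,9,11,13,15,17,19,21,23,25,27,29,31): 0⊕1⊕1⊕0⊕1⊕1⊕1⊕1⊕1⊕0⊕0⊕1⊕1⊕1⊕1⊕1 = 0
s2 (pos 2,3,6,7,10,11,14,15,18,19,22,23,26,27,30,31): 1⊕1⊕1⊕0⊕1⊕1⊕1⊕1⊕1⊕0⊕0⊕1⊕0⊕1⊕0⊕1 = 1
s4 (pos 4,5,6,7,12,13,14,15,20,21,22,23,28,29,30,31): 1⊕1⊕1⊕0⊕0⊕1⊕1⊕1⊕0⊕0⊕0⊕1⊕1⊕1⊕0⊕1 = 0
s8 (pos 8,9,10,11,12,13,14,15,24,25,26,27,28,29,30,31): 1⊕1⊕1⊕1⊕0⊕1⊕1⊕1⊕1⊕1⊕0⊕1⊕1⊕1⊕0⊕1 = 1
s16 (pos 16,17,18,19,20,21,22,23,24,25,26,27,28,29,30,31): 1⊕1⊕1⊕0⊕0⊕0⊕0⊕1⊕1⊕1⊕0⊕1⊕1⊕1⊕0⊕1 = 0
Syndrome s16…s1 = 01010 → error at position 10.
Flip position 10: 0111110111101111110000111011101 → 0111110110101111110000111011101
Read data bits from positions 3,5,6,7,9,10,11,12,13,14,15,17,18,19,20,21,22,23,24,25,26,27,28,29,30,31: 11101010111110000111011101

11101010111110000111011101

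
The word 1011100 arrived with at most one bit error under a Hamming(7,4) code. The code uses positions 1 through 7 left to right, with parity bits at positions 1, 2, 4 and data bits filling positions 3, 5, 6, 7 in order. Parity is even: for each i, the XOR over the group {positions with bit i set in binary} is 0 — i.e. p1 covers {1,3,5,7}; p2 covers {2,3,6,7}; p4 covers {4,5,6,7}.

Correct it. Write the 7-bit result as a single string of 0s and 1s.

1001100

s1 (pos 1,3,5,7): 1⊕1⊕1⊕0 = 1
s2 (pos 2,3,6,7): 0⊕1⊕0⊕0 = 1
s4 (pos 4,5,6,7): 1⊕1⊕0⊕0 = 0
Syndrome s4…s1 = 011 → error at position 3.
Flip position 3: 1011100 → 1001100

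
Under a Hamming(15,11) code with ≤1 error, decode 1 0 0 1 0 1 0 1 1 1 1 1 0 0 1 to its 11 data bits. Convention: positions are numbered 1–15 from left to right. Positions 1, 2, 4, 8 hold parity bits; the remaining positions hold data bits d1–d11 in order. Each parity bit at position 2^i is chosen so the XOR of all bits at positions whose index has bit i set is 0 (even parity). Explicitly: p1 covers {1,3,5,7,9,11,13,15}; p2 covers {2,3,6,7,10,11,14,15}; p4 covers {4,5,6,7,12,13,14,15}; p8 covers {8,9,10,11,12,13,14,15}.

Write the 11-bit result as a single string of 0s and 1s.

00101111001

s1 (pos 1,3,5,7,9,11,13,15): 1⊕0⊕0⊕0⊕1⊕1⊕0⊕1 = 0
s2 (pos 2,3,6,7,10,11,14,15): 0⊕0⊕1⊕0⊕1⊕1⊕0⊕1 = 0
s4 (pos 4,5,6,7,12,13,14,15): 1⊕0⊕1⊕0⊕1⊕0⊕0⊕1 = 0
s8 (pos 8,9,10,11,12,13,14,15): 1⊕1⊕1⊕1⊕1⊕0⊕0⊕1 = 0
Syndrome s8…s1 = 0000 → no error.
Read data bits from positions 3,5,6,7,9,10,11,12,13,14,15: 00101111001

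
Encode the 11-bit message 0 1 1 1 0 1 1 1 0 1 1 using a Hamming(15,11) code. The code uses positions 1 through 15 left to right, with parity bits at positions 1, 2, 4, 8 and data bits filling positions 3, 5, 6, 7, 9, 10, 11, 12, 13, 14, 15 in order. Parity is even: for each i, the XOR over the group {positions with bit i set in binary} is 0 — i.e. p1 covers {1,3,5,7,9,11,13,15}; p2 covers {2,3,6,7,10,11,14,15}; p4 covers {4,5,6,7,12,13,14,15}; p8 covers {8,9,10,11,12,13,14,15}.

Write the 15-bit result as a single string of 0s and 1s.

Place data at non-parity positions: p1 p2 0 p4 1 1 1 p8 0 1 1 1 0 1 1
p1 (pos 1,3,5,7,9,11,13,15): XOR of data positions = 0⊕1⊕1⊕0⊕1⊕0⊕1 = 0
p2 (pos 2,3,6,7,10,11,14,15): XOR of data positions = 0⊕1⊕1⊕1⊕1⊕1⊕1 = 0
p4 (pos 4,5,6,7,12,13,14,15): XOR of data positions = 1⊕1⊕1⊕1⊕0⊕1⊕1 = 0
p8 (pos 8,9,10,11,12,13,14,15): XOR of data positions = 0⊕1⊕1⊕1⊕0⊕1⊕1 = 1
Codeword: 000011110111011

000011110111011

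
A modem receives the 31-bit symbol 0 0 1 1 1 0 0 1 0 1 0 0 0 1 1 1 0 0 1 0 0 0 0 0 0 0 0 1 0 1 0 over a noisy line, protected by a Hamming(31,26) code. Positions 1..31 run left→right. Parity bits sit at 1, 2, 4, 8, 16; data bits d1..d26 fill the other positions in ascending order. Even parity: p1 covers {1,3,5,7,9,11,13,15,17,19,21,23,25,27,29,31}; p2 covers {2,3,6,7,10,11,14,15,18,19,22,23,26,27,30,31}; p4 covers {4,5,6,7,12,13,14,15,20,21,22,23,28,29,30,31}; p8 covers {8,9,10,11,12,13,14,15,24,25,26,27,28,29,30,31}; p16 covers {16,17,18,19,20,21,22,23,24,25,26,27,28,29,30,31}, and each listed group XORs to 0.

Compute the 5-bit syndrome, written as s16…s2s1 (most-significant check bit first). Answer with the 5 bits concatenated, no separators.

s1 (pos 1,3,5,7,9,11,13,15,17,19,21,23,25,27,29,31): 0⊕1⊕1⊕0⊕0⊕0⊕0⊕1⊕0⊕1⊕0⊕0⊕0⊕0⊕0⊕0 = 0
s2 (pos 2,3,6,7,10,11,14,15,18,19,22,23,26,27,30,31): 0⊕1⊕0⊕0⊕1⊕0⊕1⊕1⊕0⊕1⊕0⊕0⊕0⊕0⊕1⊕0 = 0
s4 (pos 4,5,6,7,12,13,14,15,20,21,22,23,28,29,30,31): 1⊕1⊕0⊕0⊕0⊕0⊕1⊕1⊕0⊕0⊕0⊕0⊕1⊕0⊕1⊕0 = 0
s8 (pos 8,9,10,11,12,13,14,15,24,25,26,27,28,29,30,31): 1⊕0⊕1⊕0⊕0⊕0⊕1⊕1⊕0⊕0⊕0⊕0⊕1⊕0⊕1⊕0 = 0
s16 (pos 16,17,18,19,20,21,22,23,24,25,26,27,28,29,30,31): 1⊕0⊕0⊕1⊕0⊕0⊕0⊕0⊕0⊕0⊕0⊕0⊕1⊕0⊕1⊕0 = 0
Syndrome s16…s1 = 00000 → no error.

00000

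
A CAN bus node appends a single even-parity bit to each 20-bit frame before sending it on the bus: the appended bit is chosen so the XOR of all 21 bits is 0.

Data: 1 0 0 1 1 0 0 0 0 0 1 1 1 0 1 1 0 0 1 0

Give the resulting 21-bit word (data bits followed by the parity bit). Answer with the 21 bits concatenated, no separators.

XOR of the 20 data bits: 1⊕0⊕0⊕1⊕1⊕0⊕0⊕0⊕0⊕0⊕1⊕1⊕1⊕0⊕1⊕1⊕0⊕0⊕1⊕0 = 1
Parity bit = 1 (so all 21 bits XOR to 0).

100110000011101100101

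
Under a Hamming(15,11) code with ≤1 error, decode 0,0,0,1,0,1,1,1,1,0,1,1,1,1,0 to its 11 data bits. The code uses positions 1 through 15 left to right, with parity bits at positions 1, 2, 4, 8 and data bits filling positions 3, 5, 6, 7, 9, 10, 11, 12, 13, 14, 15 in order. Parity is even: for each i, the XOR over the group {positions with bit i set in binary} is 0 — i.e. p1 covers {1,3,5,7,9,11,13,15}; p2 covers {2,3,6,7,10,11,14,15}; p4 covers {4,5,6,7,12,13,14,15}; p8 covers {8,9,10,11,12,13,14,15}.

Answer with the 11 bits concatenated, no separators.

00111011110

s1 (pos 1,3,5,7,9,11,13,15): 0⊕0⊕0⊕1⊕1⊕1⊕1⊕0 = 0
s2 (pos 2,3,6,7,10,11,14,15): 0⊕0⊕1⊕1⊕0⊕1⊕1⊕0 = 0
s4 (pos 4,5,6,7,12,13,14,15): 1⊕0⊕1⊕1⊕1⊕1⊕1⊕0 = 0
s8 (pos 8,9,10,11,12,13,14,15): 1⊕1⊕0⊕1⊕1⊕1⊕1⊕0 = 0
Syndrome s8…s1 = 0000 → no error.
Read data bits from positions 3,5,6,7,9,10,11,12,13,14,15: 00111011110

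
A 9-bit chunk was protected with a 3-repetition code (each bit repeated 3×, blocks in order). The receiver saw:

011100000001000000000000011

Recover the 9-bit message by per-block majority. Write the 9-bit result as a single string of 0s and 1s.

100000001

Block 1 (011): 2 ones → 1
Block 2 (100): 1 one → 0
Block 3 (000): 0 ones → 0
Block 4 (001): 1 one → 0
Block 5 (000): 0 ones → 0
Block 6 (000): 0 ones → 0
Block 7 (000): 0 ones → 0
Block 8 (000): 0 ones → 0
Block 9 (011): 2 ones → 1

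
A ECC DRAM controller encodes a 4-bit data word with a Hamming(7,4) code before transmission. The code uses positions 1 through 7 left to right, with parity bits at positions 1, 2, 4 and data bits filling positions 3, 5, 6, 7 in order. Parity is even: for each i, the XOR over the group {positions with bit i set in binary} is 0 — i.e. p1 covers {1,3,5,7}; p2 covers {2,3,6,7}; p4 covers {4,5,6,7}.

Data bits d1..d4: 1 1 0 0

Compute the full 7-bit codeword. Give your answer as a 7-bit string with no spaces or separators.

Place data at non-parity positions: p1 p2 1 p4 1 0 0
p1 (pos 1,3,5,7): XOR of data positions = 1⊕1⊕0 = 0
p2 (pos 2,3,6,7): XOR of data positions = 1⊕0⊕0 = 1
p4 (pos 4,5,6,7): XOR of data positions = 1⊕0⊕0 = 1
Codeword: 0111100

0111100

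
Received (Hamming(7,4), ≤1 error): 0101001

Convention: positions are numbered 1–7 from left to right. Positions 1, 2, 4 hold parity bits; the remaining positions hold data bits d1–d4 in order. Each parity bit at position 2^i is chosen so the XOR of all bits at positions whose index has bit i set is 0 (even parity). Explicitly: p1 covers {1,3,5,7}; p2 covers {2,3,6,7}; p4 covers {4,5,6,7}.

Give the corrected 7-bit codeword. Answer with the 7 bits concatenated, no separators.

s1 (pos 1,3,5,7): 0⊕0⊕0⊕1 = 1
s2 (pos 2,3,6,7): 1⊕0⊕0⊕1 = 0
s4 (pos 4,5,6,7): 1⊕0⊕0⊕1 = 0
Syndrome s4…s1 = 001 → error at position 1.
Flip position 1: 0101001 → 1101001

1101001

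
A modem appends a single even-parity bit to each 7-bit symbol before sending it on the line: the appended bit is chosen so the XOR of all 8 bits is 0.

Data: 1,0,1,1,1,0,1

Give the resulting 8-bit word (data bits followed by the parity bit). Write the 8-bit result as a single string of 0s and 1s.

10111011

XOR of the 7 data bits: 1⊕0⊕1⊕1⊕1⊕0⊕1 = 1
Parity bit = 1 (so all 8 bits XOR to 0).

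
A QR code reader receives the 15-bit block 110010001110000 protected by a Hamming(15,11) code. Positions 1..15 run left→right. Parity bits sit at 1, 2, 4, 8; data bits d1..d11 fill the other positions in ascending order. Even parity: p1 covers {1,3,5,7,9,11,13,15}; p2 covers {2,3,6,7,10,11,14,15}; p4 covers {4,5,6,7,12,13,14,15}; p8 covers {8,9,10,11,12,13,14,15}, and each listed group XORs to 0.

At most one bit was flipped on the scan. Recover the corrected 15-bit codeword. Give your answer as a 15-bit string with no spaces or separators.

110010001110010

s1 (pos 1,3,5,7,9,11,13,15): 1⊕0⊕1⊕0⊕1⊕1⊕0⊕0 = 0
s2 (pos 2,3,6,7,10,11,14,15): 1⊕0⊕0⊕0⊕1⊕1⊕0⊕0 = 1
s4 (pos 4,5,6,7,12,13,14,15): 0⊕1⊕0⊕0⊕0⊕0⊕0⊕0 = 1
s8 (pos 8,9,10,11,12,13,14,15): 0⊕1⊕1⊕1⊕0⊕0⊕0⊕0 = 1
Syndrome s8…s1 = 1110 → error at position 14.
Flip position 14: 110010001110000 → 110010001110010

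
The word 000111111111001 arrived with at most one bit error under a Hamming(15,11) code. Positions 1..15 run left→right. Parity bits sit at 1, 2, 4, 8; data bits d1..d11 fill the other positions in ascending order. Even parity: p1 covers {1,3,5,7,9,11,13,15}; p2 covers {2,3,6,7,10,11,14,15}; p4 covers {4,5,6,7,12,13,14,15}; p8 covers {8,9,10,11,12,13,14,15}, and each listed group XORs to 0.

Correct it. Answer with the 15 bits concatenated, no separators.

001111111111001

s1 (pos 1,3,5,7,9,11,13,15): 0⊕0⊕1⊕1⊕1⊕1⊕0⊕1 = 1
s2 (pos 2,3,6,7,10,11,14,15): 0⊕0⊕1⊕1⊕1⊕1⊕0⊕1 = 1
s4 (pos 4,5,6,7,12,13,14,15): 1⊕1⊕1⊕1⊕1⊕0⊕0⊕1 = 0
s8 (pos 8,9,10,11,12,13,14,15): 1⊕1⊕1⊕1⊕1⊕0⊕0⊕1 = 0
Syndrome s8…s1 = 0011 → error at position 3.
Flip position 3: 000111111111001 → 001111111111001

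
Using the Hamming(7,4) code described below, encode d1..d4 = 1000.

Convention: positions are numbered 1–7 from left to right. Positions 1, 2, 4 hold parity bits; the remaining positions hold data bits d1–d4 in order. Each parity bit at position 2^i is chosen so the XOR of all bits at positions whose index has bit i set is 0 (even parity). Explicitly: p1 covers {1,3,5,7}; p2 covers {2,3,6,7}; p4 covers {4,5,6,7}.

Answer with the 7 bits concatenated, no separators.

1110000

Place data at non-parity positions: p1 p2 1 p4 0 0 0
p1 (pos 1,3,5,7): XOR of data positions = 1⊕0⊕0 = 1
p2 (pos 2,3,6,7): XOR of data positions = 1⊕0⊕0 = 1
p4 (pos 4,5,6,7): XOR of data positions = 0⊕0⊕0 = 0
Codeword: 1110000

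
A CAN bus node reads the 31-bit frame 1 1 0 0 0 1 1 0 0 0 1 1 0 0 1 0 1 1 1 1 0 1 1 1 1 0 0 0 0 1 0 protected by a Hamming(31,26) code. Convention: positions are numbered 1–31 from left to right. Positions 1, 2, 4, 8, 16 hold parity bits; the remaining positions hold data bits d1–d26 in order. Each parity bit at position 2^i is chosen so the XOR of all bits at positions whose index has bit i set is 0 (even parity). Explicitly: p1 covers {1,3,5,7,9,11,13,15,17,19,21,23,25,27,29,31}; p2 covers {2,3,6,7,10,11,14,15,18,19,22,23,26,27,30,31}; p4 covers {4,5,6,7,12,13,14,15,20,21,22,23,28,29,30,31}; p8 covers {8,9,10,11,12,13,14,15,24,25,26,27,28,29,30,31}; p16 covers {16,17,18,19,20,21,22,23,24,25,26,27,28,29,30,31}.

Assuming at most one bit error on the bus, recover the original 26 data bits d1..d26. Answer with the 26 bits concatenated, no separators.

00110011001111101111000010

s1 (pos 1,3,5,7,9,11,13,15,17,19,21,23,25,27,29,31): 1⊕0⊕0⊕1⊕0⊕1⊕0⊕1⊕1⊕1⊕0⊕1⊕1⊕0⊕0⊕0 = 0
s2 (pos 2,3,6,7,10,11,14,15,18,19,22,23,26,27,30,31): 1⊕0⊕1⊕1⊕0⊕1⊕0⊕1⊕1⊕1⊕1⊕1⊕0⊕0⊕1⊕0 = 0
s4 (pos 4,5,6,7,12,13,14,15,20,21,22,23,28,29,30,31): 0⊕0⊕1⊕1⊕1⊕0⊕0⊕1⊕1⊕0⊕1⊕1⊕0⊕0⊕1⊕0 = 0
s8 (pos 8,9,10,11,12,13,14,15,24,25,26,27,28,29,30,31): 0⊕0⊕0⊕1⊕1⊕0⊕0⊕1⊕1⊕1⊕0⊕0⊕0⊕0⊕1⊕0 = 0
s16 (pos 16,17,18,19,20,21,22,23,24,25,26,27,28,29,30,31): 0⊕1⊕1⊕1⊕1⊕0⊕1⊕1⊕1⊕1⊕0⊕0⊕0⊕0⊕1⊕0 = 1
Syndrome s16…s1 = 10000 → error at position 16.
Flip position 16: 1100011000110010111101111000010 → 1100011000110011111101111000010
Read data bits from positions 3,5,6,7,9,10,11,12,13,14,15,17,18,19,20,21,22,23,24,25,26,27,28,29,30,31: 00110011001111101111000010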